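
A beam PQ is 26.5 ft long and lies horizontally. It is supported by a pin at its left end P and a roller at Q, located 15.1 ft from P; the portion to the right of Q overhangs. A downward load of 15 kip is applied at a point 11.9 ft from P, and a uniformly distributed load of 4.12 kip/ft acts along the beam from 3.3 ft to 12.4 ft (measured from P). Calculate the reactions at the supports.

Resultant of the distributed load: 4.12 × 9.1 = 37.492 kip at 7.85 ft from P.
ΣM about P: Q_y·15.1 − 15·11.9 − (4.12·9.1)·7.85 = 0 → Q_y = 472.8122/15.1 = 31.3121 ≈ 31.31 kip.
ΣF_y = 0: P_y + 31.3121 − 15 − 4.12·9.1 = 0 → P_y = 21.18 kip.
ΣF_x = 0: no horizontal applied forces, so P_x = 0.

P_x = 0, P_y = 21.18 kip, Q_y = 31.31 kip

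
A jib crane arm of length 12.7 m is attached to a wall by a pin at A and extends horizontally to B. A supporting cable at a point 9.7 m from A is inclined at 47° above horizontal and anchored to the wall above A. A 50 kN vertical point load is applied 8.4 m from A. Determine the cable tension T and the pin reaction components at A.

ΣM about A: T·sin47°·9.7 − 50·8.4 = 0 → T = 420/(9.7·0.731354) = 59.2038 ≈ 59.20 kN.
ΣF_x = 0: A_x − T·cos47° = 0 → A_x = 59.2038 × 0.681998 = 40.38 kN.
ΣF_y = 0: A_y + T·sin47° − 50 = 0 → A_y = 50 − 59.2038 × 0.731354 = 6.701 kN.

T = 59.20 kN, A_x = 40.38 kN, A_y = 6.701 kN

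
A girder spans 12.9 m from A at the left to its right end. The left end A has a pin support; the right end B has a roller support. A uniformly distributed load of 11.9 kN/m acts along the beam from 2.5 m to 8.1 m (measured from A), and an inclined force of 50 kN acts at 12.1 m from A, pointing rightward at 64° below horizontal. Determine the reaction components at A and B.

A_x = -21.92 kN, A_y = 42.05 kN, B_y = 69.53 kN

Resultant of the distributed load: 11.9 × 5.6 = 66.64 kN at 5.3 m from A.
Taking moments about A: B_y·12.9 − (11.9·5.6)·5.3 − 50·sin64°·12.1 = 0 → B_y = 896.962/12.9 = 69.5319 ≈ 69.53 kN.
ΣF_y = 0: A_y + 69.5319 − 11.9·5.6 − 50·sin64° = 0 → A_y = 42.05 kN.
ΣF_x = 0: A_x + 50·cos64° = 0 → A_x = -21.92 kN.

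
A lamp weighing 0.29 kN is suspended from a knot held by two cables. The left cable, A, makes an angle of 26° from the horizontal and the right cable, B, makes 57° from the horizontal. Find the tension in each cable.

ΣF_x = 0: −T_A·cos26° + T_B·cos57° = 0 → T_B = 1.65026·T_A.
ΣF_y = 0: T_A·sin26° + T_B·sin57° = 0.29.
Substitute: T_A·(0.438371 + 1.65026·0.838671) = 0.29 → T_A = 0.159131 ≈ 0.1591 kN.
Then T_B = 1.65026 × 0.159131 = 0.2626 kN.

T_A = 0.1591 kN, T_B = 0.2626 kN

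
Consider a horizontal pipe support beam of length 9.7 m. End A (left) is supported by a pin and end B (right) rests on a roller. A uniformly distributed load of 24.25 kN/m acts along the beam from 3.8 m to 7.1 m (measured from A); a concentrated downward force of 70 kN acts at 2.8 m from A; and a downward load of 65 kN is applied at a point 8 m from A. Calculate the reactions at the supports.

A_x = 0, A_y = 96.25 kN, B_y = 118.8 kN

Resultant of the distributed load: 24.25 × 3.3 = 80.025 kN at 5.45 m from A.
Taking moments about A: B_y·9.7 − (24.25·3.3)·5.45 − 70·2.8 − 65·8 = 0 → B_y = 1152.13625/9.7 = 118.777 ≈ 118.8 kN.
ΣF_y = 0: A_y + 118.777 − 24.25·3.3 − 70 − 65 = 0 → A_y = 96.25 kN.
ΣF_x = 0: no horizontal applied forces, so A_x = 0.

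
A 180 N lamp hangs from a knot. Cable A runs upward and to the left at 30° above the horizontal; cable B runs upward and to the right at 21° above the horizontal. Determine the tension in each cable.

T_A = 216.2 N, T_B = 200.6 N

ΣF_x = 0: −T_A·cos30° + T_B·cos21° = 0 → T_B = 0.927639·T_A.
ΣF_y = 0: T_A·sin30° + T_B·sin21° = 180.
Substitute: T_A·(0.5 + 0.927639·0.358368) = 180 → T_A = 216.233 ≈ 216.2 N.
Then T_B = 0.927639 × 216.233 = 200.6 N.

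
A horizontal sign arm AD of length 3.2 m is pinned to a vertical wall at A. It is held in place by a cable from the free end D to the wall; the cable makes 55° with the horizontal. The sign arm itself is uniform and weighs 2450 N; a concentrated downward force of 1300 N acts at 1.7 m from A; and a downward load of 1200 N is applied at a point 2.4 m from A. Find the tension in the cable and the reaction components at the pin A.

ΣM about A: T·sin55°·3.2 − 2450·1.6 − 1300·1.7 − 1200·2.4 = 0 → T = 9010/(3.2·0.819152) = 3437.24 ≈ 3437 N.
ΣF_x = 0: A_x − T·cos55° = 0 → A_x = 3437.24 × 0.573576 = 1972 N.
ΣF_y = 0: A_y + T·sin55° − 2450 − 1300 − 1200 = 0 → A_y = 4950 − 3437.24 × 0.819152 = 2134 N.

T = 3437 N, A_x = 1972 N, A_y = 2134 N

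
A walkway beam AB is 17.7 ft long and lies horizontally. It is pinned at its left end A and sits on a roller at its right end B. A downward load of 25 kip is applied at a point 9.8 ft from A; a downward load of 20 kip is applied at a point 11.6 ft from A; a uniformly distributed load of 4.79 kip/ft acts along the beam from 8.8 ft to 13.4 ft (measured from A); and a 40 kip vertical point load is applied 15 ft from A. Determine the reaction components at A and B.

A_x = 0, A_y = 32.37 kip, B_y = 74.67 kip

Resultant of the distributed load: 4.79 × 4.6 = 22.034 kip at 11.1 ft from A.
Moments about A: B_y·17.7 − 25·9.8 − 20·11.6 − (4.79·4.6)·11.1 − 40·15 = 0 → B_y = 1321.5774/17.7 = 74.6654 ≈ 74.67 kip.
ΣF_y = 0: A_y + 74.6654 − 25 − 20 − 4.79·4.6 − 40 = 0 → A_y = 32.37 kip.
ΣF_x = 0: no horizontal applied forces, so A_x = 0.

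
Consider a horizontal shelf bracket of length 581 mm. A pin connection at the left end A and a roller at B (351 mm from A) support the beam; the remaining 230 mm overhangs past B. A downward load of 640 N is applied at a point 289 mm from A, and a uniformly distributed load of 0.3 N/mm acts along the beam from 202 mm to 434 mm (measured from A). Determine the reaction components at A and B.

Resultant of the distributed load: 0.3 × 232 = 69.6 N at 318 mm from A.
Moments about A: B_y·351 − 640·289 − (0.3·232)·318 = 0 → B_y = 207092.8/351 = 590.008 ≈ 590.0 N.
ΣF_y = 0: A_y + 590.008 − 640 − 0.3·232 = 0 → A_y = 119.6 N.
ΣF_x = 0: no horizontal applied forces, so A_x = 0.

A_x = 0, A_y = 119.6 N, B_y = 590.0 N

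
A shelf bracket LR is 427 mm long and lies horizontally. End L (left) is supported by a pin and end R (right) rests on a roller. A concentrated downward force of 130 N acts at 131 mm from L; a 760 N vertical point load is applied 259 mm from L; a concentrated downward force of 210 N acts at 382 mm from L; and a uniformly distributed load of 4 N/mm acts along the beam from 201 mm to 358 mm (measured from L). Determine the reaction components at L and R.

L_x = 0, L_y = 628.2 N, R_y = 1100 N

Resultant of the distributed load: 4 × 157 = 628 N at 279.5 mm from L.
Taking moments about L: R_y·427 − 130·131 − 760·259 − 210·382 − (4·157)·279.5 = 0 → R_y = 469616/427 = 1099.8 ≈ 1100 N.
ΣF_y = 0: L_y + 1099.8 − 130 − 760 − 210 − 4·157 = 0 → L_y = 628.2 N.
ΣF_x = 0: no horizontal applied forces, so L_x = 0.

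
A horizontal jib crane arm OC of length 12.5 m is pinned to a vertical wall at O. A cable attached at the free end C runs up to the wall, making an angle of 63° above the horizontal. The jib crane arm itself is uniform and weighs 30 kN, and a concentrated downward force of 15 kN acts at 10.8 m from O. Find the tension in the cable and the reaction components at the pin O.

T = 31.38 kN, O_x = 14.25 kN, O_y = 17.04 kN

ΣM about O: T·sin63°·12.5 − 30·6.25 − 15·10.8 = 0 → T = 349.5/(12.5·0.891007) = 31.3802 ≈ 31.38 kN.
ΣF_x = 0: O_x − T·cos63° = 0 → O_x = 31.3802 × 0.45399 = 14.25 kN.
ΣF_y = 0: O_y + T·sin63° − 30 − 15 = 0 → O_y = 45 − 31.3802 × 0.891007 = 17.04 kN.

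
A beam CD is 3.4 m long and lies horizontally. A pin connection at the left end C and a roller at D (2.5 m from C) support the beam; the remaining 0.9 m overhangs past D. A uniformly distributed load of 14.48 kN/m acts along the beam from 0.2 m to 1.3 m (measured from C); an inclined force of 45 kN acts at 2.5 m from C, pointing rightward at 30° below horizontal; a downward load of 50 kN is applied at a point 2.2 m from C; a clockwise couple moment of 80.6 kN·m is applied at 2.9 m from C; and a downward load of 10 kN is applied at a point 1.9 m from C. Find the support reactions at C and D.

Resultant of the distributed load: 14.48 × 1.1 = 15.928 kN at 0.75 m from C.
Taking moments about C: D_y·2.5 − (14.48·1.1)·0.75 − 45·sin30°·2.5 − 50·2.2 − 80.6 − 10·1.9 = 0 → D_y = 277.796/2.5 = 111.118 ≈ 111.1 kN.
ΣF_y = 0: C_y + 111.118 − 14.48·1.1 − 45·sin30° − 50 − 10 = 0 → C_y = -12.69 kN.
ΣF_x = 0: C_x + 45·cos30° = 0 → C_x = -38.97 kN.

C_x = -38.97 kN, C_y = -12.69 kN, D_y = 111.1 kN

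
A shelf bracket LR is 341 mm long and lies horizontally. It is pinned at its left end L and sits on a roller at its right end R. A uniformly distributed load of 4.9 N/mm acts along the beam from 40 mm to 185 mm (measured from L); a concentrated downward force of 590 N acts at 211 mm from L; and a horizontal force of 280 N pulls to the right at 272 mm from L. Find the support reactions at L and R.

L_x = -280.0 N, L_y = 701.0 N, R_y = 599.5 N

Resultant of the distributed load: 4.9 × 145 = 710.5 N at 112.5 mm from L.
ΣM about L: R_y·341 − (4.9·145)·112.5 − 590·211 = 0 → R_y = 204421.25/341 = 599.476 ≈ 599.5 N.
ΣF_y = 0: L_y + 599.476 − 4.9·145 − 590 = 0 → L_y = 701.0 N.
ΣF_x = 0: L_x + 280 = 0 → L_x = -280.0 N.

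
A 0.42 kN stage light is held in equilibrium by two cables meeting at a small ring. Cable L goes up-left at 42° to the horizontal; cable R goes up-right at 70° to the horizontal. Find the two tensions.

ΣF_x = 0: −T_L·cos42° + T_R·cos70° = 0 → T_R = 2.17281·T_L.
ΣF_y = 0: T_L·sin42° + T_R·sin70° = 0.42.
Substitute: T_L·(0.669131 + 2.17281·0.939693) = 0.42 → T_L = 0.15493 ≈ 0.1549 kN.
Then T_R = 2.17281 × 0.15493 = 0.3366 kN.

T_L = 0.1549 kN, T_R = 0.3366 kN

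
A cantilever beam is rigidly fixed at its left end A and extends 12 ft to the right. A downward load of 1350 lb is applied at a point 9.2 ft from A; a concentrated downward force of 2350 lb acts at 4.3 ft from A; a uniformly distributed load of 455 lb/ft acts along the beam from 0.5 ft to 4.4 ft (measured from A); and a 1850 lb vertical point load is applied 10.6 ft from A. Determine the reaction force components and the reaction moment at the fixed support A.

Resultant of the distributed load: 455 × 3.9 = 1774.5 lb at 2.45 ft from A.
ΣF_x = 0: A_x = 0.
ΣF_y = 0: A_y − 1350 − 2350 − 455·3.9 − 1850 = 0 → A_y = 7324 lb.
ΣM about A: M_A − 1350·9.2 − 2350·4.3 − (455·3.9)·2.45 − 1850·10.6 = 0 → M_A = 46480 lb·ft.

A_x = 0, A_y = 7324 lb, M_A = 46480 lb·ft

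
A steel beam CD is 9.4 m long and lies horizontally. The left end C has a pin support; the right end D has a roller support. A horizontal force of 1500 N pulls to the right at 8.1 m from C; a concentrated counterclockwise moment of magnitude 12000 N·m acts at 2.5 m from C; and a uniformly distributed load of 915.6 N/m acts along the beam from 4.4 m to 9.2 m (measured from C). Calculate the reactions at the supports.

C_x = -1500 N, C_y = 2492 N, D_y = 1903 N

Resultant of the distributed load: 915.6 × 4.8 = 4394.88 N at 6.8 m from C.
Moments about C: D_y·9.4 + 12000 − (915.6·4.8)·6.8 = 0 → D_y = 17885.184/9.4 = 1902.68 ≈ 1903 N.
ΣF_y = 0: C_y + 1902.68 − 915.6·4.8 = 0 → C_y = 2492 N.
ΣF_x = 0: C_x + 1500 = 0 → C_x = -1500 N.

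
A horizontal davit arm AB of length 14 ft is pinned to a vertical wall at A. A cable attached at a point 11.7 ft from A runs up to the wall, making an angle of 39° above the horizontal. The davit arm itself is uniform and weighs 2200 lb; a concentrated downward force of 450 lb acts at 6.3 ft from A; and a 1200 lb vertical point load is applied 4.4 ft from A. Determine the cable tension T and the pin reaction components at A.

ΣM about A: T·sin39°·11.7 − 2200·7 − 450·6.3 − 1200·4.4 = 0 → T = 23515/(11.7·0.62932) = 3193.65 ≈ 3194 lb.
ΣF_x = 0: A_x − T·cos39° = 0 → A_x = 3193.65 × 0.777146 = 2482 lb.
ΣF_y = 0: A_y + T·sin39° − 2200 − 450 − 1200 = 0 → A_y = 3850 − 3193.65 × 0.62932 = 1840 lb.

T = 3194 lb, A_x = 2482 lb, A_y = 1840 lb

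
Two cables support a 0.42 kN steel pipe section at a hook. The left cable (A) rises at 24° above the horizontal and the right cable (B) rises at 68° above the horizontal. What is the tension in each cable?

ΣF_x = 0: −T_A·cos24° + T_B·cos68° = 0 → T_B = 2.43868·T_A.
ΣF_y = 0: T_A·sin24° + T_B·sin68° = 0.42.
Substitute: T_A·(0.406737 + 2.43868·0.927184) = 0.42 → T_A = 0.157431 ≈ 0.1574 kN.
Then T_B = 2.43868 × 0.157431 = 0.3839 kN.

T_A = 0.1574 kN, T_B = 0.3839 kN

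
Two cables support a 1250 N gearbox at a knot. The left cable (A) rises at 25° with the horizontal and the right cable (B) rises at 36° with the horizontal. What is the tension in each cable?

T_A = 1156 N, T_B = 1295 N

ΣF_x = 0: −T_A·cos25° + T_B·cos36° = 0 → T_B = 1.12026·T_A.
ΣF_y = 0: T_A·sin25° + T_B·sin36° = 1250.
Substitute: T_A·(0.422618 + 1.12026·0.587785) = 1250 → T_A = 1156.24 ≈ 1156 N.
Then T_B = 1.12026 × 1156.24 = 1295 N.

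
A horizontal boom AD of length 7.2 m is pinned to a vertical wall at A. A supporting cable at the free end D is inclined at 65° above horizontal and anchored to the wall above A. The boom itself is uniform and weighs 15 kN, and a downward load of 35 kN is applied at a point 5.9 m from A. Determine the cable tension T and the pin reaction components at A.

T = 39.92 kN, A_x = 16.87 kN, A_y = 13.82 kN

ΣM about A: T·sin65°·7.2 − 15·3.6 − 35·5.9 = 0 → T = 260.5/(7.2·0.906308) = 39.9208 ≈ 39.92 kN.
ΣF_x = 0: A_x − T·cos65° = 0 → A_x = 39.9208 × 0.422618 = 16.87 kN.
ΣF_y = 0: A_y + T·sin65° − 15 − 35 = 0 → A_y = 50 − 39.9208 × 0.906308 = 13.82 kN.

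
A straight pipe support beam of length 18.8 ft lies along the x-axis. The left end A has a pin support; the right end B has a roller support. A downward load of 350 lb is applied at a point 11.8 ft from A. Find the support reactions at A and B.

Moments about A: B_y·18.8 − 350·11.8 = 0 → B_y = 4130/18.8 = 219.681 ≈ 219.7 lb.
ΣF_y = 0: A_y + 219.681 − 350 = 0 → A_y = 130.3 lb.
ΣF_x = 0: no horizontal applied forces, so A_x = 0.

A_x = 0, A_y = 130.3 lb, B_y = 219.7 lb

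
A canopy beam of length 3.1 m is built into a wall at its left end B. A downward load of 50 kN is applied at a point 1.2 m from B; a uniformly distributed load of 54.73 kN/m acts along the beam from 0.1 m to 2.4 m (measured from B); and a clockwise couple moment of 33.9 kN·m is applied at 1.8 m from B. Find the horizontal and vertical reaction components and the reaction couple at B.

Resultant of the distributed load: 54.73 × 2.3 = 125.879 kN at 1.25 m from B.
ΣF_x = 0: B_x = 0.
ΣF_y = 0: B_y − 50 − 54.73·2.3 = 0 → B_y = 175.9 kN.
ΣM about B: M_B − 50·1.2 − (54.73·2.3)·1.25 − 33.9 = 0 → M_B = 251.2 kN·m.

B_x = 0, B_y = 175.9 kN, M_B = 251.2 kN·m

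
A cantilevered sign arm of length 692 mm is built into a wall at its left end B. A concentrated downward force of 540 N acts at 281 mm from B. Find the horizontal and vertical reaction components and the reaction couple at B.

B_x = 0, B_y = 540.0 N, M_B = 151700 N·mm

ΣF_x = 0: B_x = 0.
ΣF_y = 0: B_y − 540 = 0 → B_y = 540.0 N.
ΣM about B: M_B − 540·281 = 0 → M_B = 151700 N·mm.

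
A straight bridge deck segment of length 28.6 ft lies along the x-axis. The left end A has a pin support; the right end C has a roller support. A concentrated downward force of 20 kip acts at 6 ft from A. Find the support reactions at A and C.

Moments about A: C_y·28.6 − 20·6 = 0 → C_y = 120/28.6 = 4.1958 ≈ 4.196 kip.
ΣF_y = 0: A_y + 4.1958 − 20 = 0 → A_y = 15.80 kip.
ΣF_x = 0: no horizontal applied forces, so A_x = 0.

A_x = 0, A_y = 15.80 kip, C_y = 4.196 kip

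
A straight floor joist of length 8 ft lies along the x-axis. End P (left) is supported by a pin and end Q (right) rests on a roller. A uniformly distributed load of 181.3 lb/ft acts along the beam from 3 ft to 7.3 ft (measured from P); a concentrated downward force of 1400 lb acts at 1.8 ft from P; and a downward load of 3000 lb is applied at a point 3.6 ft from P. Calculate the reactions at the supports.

P_x = 0, P_y = 3013 lb, Q_y = 2167 lb

Resultant of the distributed load: 181.3 × 4.3 = 779.59 lb at 5.15 ft from P.
Moments about P: Q_y·8 − (181.3·4.3)·5.15 − 1400·1.8 − 3000·3.6 = 0 → Q_y = 17334.8885/8 = 2166.86 ≈ 2167 lb.
ΣF_y = 0: P_y + 2166.86 − 181.3·4.3 − 1400 − 3000 = 0 → P_y = 3013 lb.
ΣF_x = 0: no horizontal applied forces, so P_x = 0.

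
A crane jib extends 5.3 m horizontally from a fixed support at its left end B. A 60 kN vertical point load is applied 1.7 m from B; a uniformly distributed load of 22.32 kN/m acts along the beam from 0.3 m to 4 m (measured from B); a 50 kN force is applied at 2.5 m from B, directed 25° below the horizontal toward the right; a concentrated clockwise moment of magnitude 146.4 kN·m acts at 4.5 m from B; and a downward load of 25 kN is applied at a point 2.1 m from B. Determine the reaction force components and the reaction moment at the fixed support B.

Resultant of the distributed load: 22.32 × 3.7 = 82.584 kN at 2.15 m from B.
ΣF_x = 0: B_x + 50·cos25° = 0 → B_x = -45.32 kN.
ΣF_y = 0: B_y − 60 − 22.32·3.7 − 50·sin25° − 25 = 0 → B_y = 188.7 kN.
ΣM about B: M_B − 60·1.7 − (22.32·3.7)·2.15 − 50·sin25°·2.5 − 146.4 − 25·2.1 = 0 → M_B = 531.3 kN·m.

B_x = -45.32 kN, B_y = 188.7 kN, M_B = 531.3 kN·m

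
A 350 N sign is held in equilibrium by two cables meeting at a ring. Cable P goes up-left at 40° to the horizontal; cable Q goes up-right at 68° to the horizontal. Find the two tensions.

ΣF_x = 0: −T_P·cos40° + T_Q·cos68° = 0 → T_Q = 2.04493·T_P.
ΣF_y = 0: T_P·sin40° + T_Q·sin68° = 350.
Substitute: T_P·(0.642788 + 2.04493·0.927184) = 350 → T_P = 137.86 ≈ 137.9 N.
Then T_Q = 2.04493 × 137.86 = 281.9 N.

T_P = 137.9 N, T_Q = 281.9 N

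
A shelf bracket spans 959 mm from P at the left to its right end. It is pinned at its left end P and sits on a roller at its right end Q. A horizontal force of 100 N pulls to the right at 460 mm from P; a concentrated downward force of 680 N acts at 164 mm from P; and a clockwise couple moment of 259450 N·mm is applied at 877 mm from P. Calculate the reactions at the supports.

Taking moments about P: Q_y·959 − 680·164 − 259450 = 0 → Q_y = 370970/959 = 386.83 ≈ 386.8 N.
ΣF_y = 0: P_y + 386.83 − 680 = 0 → P_y = 293.2 N.
ΣF_x = 0: P_x + 100 = 0 → P_x = -100.0 N.

P_x = -100.0 N, P_y = 293.2 N, Q_y = 386.8 N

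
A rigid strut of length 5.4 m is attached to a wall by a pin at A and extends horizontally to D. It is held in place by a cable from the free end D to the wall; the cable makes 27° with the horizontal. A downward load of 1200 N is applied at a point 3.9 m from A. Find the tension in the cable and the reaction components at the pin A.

ΣM about A: T·sin27°·5.4 − 1200·3.9 = 0 → T = 4680/(5.4·0.45399) = 1909 N.
ΣF_x = 0: A_x − T·cos27° = 0 → A_x = 1909 × 0.891007 = 1701 N.
ΣF_y = 0: A_y + T·sin27° − 1200 = 0 → A_y = 1200 − 1909 × 0.45399 = 333.3 N.

T = 1909 N, A_x = 1701 N, A_y = 333.3 N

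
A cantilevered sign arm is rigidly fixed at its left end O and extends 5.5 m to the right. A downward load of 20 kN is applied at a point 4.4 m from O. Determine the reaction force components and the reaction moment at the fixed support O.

ΣF_x = 0: O_x = 0.
ΣF_y = 0: O_y − 20 = 0 → O_y = 20.00 kN.
ΣM about O: M_O − 20·4.4 = 0 → M_O = 88.00 kN·m.

O_x = 0, O_y = 20.00 kN, M_O = 88.00 kN·m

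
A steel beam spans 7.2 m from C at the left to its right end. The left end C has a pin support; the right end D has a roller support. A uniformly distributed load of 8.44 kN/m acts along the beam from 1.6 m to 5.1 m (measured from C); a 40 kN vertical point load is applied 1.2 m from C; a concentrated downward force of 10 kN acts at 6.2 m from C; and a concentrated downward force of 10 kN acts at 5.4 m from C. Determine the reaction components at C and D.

Resultant of the distributed load: 8.44 × 3.5 = 29.54 kN at 3.35 m from C.
Moments about C: D_y·7.2 − (8.44·3.5)·3.35 − 40·1.2 − 10·6.2 − 10·5.4 = 0 → D_y = 262.959/7.2 = 36.5221 ≈ 36.52 kN.
ΣF_y = 0: C_y + 36.5221 − 8.44·3.5 − 40 − 10 − 10 = 0 → C_y = 53.02 kN.
ΣF_x = 0: no horizontal applied forces, so C_x = 0.

C_x = 0, C_y = 53.02 kN, D_y = 36.52 kN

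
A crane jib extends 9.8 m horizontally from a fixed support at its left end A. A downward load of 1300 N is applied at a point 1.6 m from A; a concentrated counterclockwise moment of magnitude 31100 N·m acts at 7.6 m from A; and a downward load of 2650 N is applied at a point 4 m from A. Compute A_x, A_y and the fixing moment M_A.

A_x = 0, A_y = 3950 N, M_A = -18420 N·m

ΣF_x = 0: A_x = 0.
ΣF_y = 0: A_y − 1300 − 2650 = 0 → A_y = 3950 N.
ΣM about A: M_A − 1300·1.6 + 31100 − 2650·4 = 0 → M_A = -18420 N·m.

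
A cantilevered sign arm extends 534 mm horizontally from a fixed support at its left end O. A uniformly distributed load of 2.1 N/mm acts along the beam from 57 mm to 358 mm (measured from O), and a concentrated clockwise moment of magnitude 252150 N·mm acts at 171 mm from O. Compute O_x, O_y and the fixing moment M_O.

Resultant of the distributed load: 2.1 × 301 = 632.1 N at 207.5 mm from O.
ΣF_x = 0: O_x = 0.
ΣF_y = 0: O_y − 2.1·301 = 0 → O_y = 632.1 N.
ΣM about O: M_O − (2.1·301)·207.5 − 252150 = 0 → M_O = 383300 N·mm.

O_x = 0, O_y = 632.1 N, M_O = 383300 N·mm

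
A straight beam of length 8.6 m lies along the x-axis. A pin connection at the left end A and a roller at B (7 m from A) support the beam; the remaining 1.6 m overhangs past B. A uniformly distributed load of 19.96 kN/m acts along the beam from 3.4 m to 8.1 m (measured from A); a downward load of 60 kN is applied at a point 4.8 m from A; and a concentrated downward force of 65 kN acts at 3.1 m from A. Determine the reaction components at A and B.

A_x = 0, A_y = 71.82 kN, B_y = 147.0 kN

Resultant of the distributed load: 19.96 × 4.7 = 93.812 kN at 5.75 m from A.
Moments about A: B_y·7 − (19.96·4.7)·5.75 − 60·4.8 − 65·3.1 = 0 → B_y = 1028.919/7 = 146.988 ≈ 147.0 kN.
ΣF_y = 0: A_y + 146.988 − 19.96·4.7 − 60 − 65 = 0 → A_y = 71.82 kN.
ΣF_x = 0: no horizontal applied forces, so A_x = 0.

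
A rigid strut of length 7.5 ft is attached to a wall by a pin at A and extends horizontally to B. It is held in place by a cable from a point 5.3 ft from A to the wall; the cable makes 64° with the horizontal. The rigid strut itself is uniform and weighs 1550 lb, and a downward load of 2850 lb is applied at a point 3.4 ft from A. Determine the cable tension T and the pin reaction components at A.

ΣM about A: T·sin64°·5.3 − 1550·3.75 − 2850·3.4 = 0 → T = 15502.5/(5.3·0.898794) = 3254.36 ≈ 3254 lb.
ΣF_x = 0: A_x − T·cos64° = 0 → A_x = 3254.36 × 0.438371 = 1427 lb.
ΣF_y = 0: A_y + T·sin64° − 1550 − 2850 = 0 → A_y = 4400 − 3254.36 × 0.898794 = 1475 lb.

T = 3254 lb, A_x = 1427 lb, A_y = 1475 lb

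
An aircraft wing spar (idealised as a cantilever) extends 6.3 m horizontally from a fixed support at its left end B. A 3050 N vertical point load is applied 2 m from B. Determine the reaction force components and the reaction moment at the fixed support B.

B_x = 0, B_y = 3050 N, M_B = 6100 N·m

ΣF_x = 0: B_x = 0.
ΣF_y = 0: B_y − 3050 = 0 → B_y = 3050 N.
ΣM about B: M_B − 3050·2 = 0 → M_B = 6100 N·m.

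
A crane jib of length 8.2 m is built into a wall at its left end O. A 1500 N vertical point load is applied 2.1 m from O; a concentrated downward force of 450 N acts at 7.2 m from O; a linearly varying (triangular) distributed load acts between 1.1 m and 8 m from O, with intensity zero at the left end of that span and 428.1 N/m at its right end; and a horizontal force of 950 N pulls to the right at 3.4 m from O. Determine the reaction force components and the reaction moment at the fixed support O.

Resultant of the triangular load: ½ × 428.1 × 6.9 = 1476.945 N, acting at 5.7 m from O (one-third of the span from the peak).
ΣF_x = 0: O_x + 950 = 0 → O_x = -950.0 N.
ΣF_y = 0: O_y − 1500 − 450 − ½·428.1·6.9 = 0 → O_y = 3427 N.
ΣM about O: M_O − 1500·2.1 − 450·7.2 − (½·428.1·6.9)·5.7 = 0 → M_O = 14810 N·m.

O_x = -950.0 N, O_y = 3427 N, M_O = 14810 N·m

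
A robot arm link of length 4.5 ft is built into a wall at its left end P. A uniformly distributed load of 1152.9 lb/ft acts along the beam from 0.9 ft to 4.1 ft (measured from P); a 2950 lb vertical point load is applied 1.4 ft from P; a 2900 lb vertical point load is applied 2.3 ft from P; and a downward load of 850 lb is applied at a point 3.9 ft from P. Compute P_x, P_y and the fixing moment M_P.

Resultant of the distributed load: 1152.9 × 3.2 = 3689.28 lb at 2.5 ft from P.
ΣF_x = 0: P_x = 0.
ΣF_y = 0: P_y − 1152.9·3.2 − 2950 − 2900 − 850 = 0 → P_y = 10390 lb.
ΣM about P: M_P − (1152.9·3.2)·2.5 − 2950·1.4 − 2900·2.3 − 850·3.9 = 0 → M_P = 23340 lb·ft.

P_x = 0, P_y = 10390 lb, M_P = 23340 lb·ft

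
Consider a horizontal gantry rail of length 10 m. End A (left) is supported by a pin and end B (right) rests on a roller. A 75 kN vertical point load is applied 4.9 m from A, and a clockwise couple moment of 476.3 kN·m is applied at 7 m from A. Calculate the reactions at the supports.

Moments about A: B_y·10 − 75·4.9 − 476.3 = 0 → B_y = 843.8/10 = 84.38 kN.
ΣF_y = 0: A_y + 84.38 − 75 = 0 → A_y = -9.380 kN.
ΣF_x = 0: no horizontal applied forces, so A_x = 0.

A_x = 0, A_y = -9.380 kN, B_y = 84.38 kN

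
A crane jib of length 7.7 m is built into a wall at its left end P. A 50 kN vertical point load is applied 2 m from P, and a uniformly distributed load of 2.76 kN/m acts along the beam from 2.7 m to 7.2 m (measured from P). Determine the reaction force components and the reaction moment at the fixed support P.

P_x = 0, P_y = 62.42 kN, M_P = 161.5 kN·m

Resultant of the distributed load: 2.76 × 4.5 = 12.42 kN at 4.95 m from P.
ΣF_x = 0: P_x = 0.
ΣF_y = 0: P_y − 50 − 2.76·4.5 = 0 → P_y = 62.42 kN.
ΣM about P: M_P − 50·2 − (2.76·4.5)·4.95 = 0 → M_P = 161.5 kN·m.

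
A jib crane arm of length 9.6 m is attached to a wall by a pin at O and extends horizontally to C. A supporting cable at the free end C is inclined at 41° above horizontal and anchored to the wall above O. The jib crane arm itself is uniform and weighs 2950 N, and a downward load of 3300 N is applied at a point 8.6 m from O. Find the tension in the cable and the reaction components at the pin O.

T = 6754 N, O_x = 5098 N, O_y = 1819 N

ΣM about O: T·sin41°·9.6 − 2950·4.8 − 3300·8.6 = 0 → T = 42540/(9.6·0.656059) = 6754.35 ≈ 6754 N.
ΣF_x = 0: O_x − T·cos41° = 0 → O_x = 6754.35 × 0.75471 = 5098 N.
ΣF_y = 0: O_y + T·sin41° − 2950 − 3300 = 0 → O_y = 6250 − 6754.35 × 0.656059 = 1819 N.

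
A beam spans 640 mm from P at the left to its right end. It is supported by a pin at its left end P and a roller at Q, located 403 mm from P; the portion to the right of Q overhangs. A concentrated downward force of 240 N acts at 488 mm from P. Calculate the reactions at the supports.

P_x = 0, P_y = -50.62 N, Q_y = 290.6 N

Moments about P: Q_y·403 − 240·488 = 0 → Q_y = 117120/403 = 290.62 ≈ 290.6 N.
ΣF_y = 0: P_y + 290.62 − 240 = 0 → P_y = -50.62 N.
ΣF_x = 0: no horizontal applied forces, so P_x = 0.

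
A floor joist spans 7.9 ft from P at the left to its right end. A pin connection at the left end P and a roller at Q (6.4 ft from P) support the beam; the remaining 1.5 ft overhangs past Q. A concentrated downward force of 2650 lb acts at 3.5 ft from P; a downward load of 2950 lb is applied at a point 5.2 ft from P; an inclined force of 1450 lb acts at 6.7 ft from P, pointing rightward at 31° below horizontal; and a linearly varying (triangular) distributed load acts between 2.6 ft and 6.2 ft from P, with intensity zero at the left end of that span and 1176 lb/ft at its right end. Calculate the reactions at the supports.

Resultant of the triangular load: ½ × 1176 × 3.6 = 2116.8 lb, acting at 5 ft from P (one-third of the span from the peak).
Taking moments about P: Q_y·6.4 − 2650·3.5 − 2950·5.2 − 1450·sin31°·6.7 − (½·1176·3.6)·5 = 0 → Q_y = 40202.6/6.4 = 6281.66 ≈ 6282 lb.
ΣF_y = 0: P_y + 6281.66 − 2650 − 2950 − 1450·sin31° − ½·1176·3.6 = 0 → P_y = 2182 lb.
ΣF_x = 0: P_x + 1450·cos31° = 0 → P_x = -1243 lb.

P_x = -1243 lb, P_y = 2182 lb, Q_y = 6282 lb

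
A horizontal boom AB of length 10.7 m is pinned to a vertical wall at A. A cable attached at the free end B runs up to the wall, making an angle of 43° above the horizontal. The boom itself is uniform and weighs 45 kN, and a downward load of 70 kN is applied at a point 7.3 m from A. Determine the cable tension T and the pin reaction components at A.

ΣM about A: T·sin43°·10.7 − 45·5.35 − 70·7.3 = 0 → T = 751.75/(10.7·0.681998) = 103.016 ≈ 103.0 kN.
ΣF_x = 0: A_x − T·cos43° = 0 → A_x = 103.016 × 0.731354 = 75.34 kN.
ΣF_y = 0: A_y + T·sin43° − 45 − 70 = 0 → A_y = 115 − 103.016 × 0.681998 = 44.74 kN.

T = 103.0 kN, A_x = 75.34 kN, A_y = 44.74 kN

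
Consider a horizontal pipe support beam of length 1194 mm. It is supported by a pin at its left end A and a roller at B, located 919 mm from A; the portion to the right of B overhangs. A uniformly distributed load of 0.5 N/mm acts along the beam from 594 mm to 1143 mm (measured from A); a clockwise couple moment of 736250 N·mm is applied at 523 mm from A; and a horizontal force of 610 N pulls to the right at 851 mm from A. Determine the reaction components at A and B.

A_x = -610.0 N, A_y = -786.1 N, B_y = 1061 N

Resultant of the distributed load: 0.5 × 549 = 274.5 N at 868.5 mm from A.
ΣM about A: B_y·919 − (0.5·549)·868.5 − 736250 = 0 → B_y = 974653.25/919 = 1060.56 ≈ 1061 N.
ΣF_y = 0: A_y + 1060.56 − 0.5·549 = 0 → A_y = -786.1 N.
ΣF_x = 0: A_x + 610 = 0 → A_x = -610.0 N.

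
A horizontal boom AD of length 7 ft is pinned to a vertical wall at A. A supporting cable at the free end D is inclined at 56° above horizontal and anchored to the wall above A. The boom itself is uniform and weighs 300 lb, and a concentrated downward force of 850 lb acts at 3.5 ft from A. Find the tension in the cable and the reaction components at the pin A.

T = 693.6 lb, A_x = 387.8 lb, A_y = 575.0 lb

ΣM about A: T·sin56°·7 − 300·3.5 − 850·3.5 = 0 → T = 4025/(7·0.829038) = 693.575 ≈ 693.6 lb.
ΣF_x = 0: A_x − T·cos56° = 0 → A_x = 693.575 × 0.559193 = 387.8 lb.
ΣF_y = 0: A_y + T·sin56° − 300 − 850 = 0 → A_y = 1150 − 693.575 × 0.829038 = 575.0 lb.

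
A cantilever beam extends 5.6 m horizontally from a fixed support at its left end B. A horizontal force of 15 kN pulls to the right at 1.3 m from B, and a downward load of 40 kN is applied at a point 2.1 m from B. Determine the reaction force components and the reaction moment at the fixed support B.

B_x = -15.00 kN, B_y = 40.00 kN, M_B = 84.00 kN·m

ΣF_x = 0: B_x + 15 = 0 → B_x = -15.00 kN.
ΣF_y = 0: B_y − 40 = 0 → B_y = 40.00 kN.
ΣM about B: M_B − 40·2.1 = 0 → M_B = 84.00 kN·m.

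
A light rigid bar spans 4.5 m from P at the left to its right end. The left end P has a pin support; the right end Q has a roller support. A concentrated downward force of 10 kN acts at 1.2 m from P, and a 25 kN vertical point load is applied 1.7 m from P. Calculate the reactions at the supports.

P_x = 0, P_y = 22.89 kN, Q_y = 12.11 kN

Moments about P: Q_y·4.5 − 10·1.2 − 25·1.7 = 0 → Q_y = 54.5/4.5 = 12.1111 ≈ 12.11 kN.
ΣF_y = 0: P_y + 12.1111 − 10 − 25 = 0 → P_y = 22.89 kN.
ΣF_x = 0: no horizontal applied forces, so P_x = 0.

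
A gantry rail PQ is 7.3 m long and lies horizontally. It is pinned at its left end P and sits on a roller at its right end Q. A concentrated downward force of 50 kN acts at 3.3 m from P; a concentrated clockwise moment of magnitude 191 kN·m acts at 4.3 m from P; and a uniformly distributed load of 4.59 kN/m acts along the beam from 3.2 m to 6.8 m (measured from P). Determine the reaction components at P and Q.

P_x = 0, P_y = 6.439 kN, Q_y = 60.08 kN

Resultant of the distributed load: 4.59 × 3.6 = 16.524 kN at 5 m from P.
Taking moments about P: Q_y·7.3 − 50·3.3 − 191 − (4.59·3.6)·5 = 0 → Q_y = 438.62/7.3 = 60.0849 ≈ 60.08 kN.
ΣF_y = 0: P_y + 60.0849 − 50 − 4.59·3.6 = 0 → P_y = 6.439 kN.
ΣF_x = 0: no horizontal applied forces, so P_x = 0.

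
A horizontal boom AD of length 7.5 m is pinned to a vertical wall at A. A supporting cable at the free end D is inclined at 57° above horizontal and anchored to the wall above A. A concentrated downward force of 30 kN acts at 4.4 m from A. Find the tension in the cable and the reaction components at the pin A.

T = 20.99 kN, A_x = 11.43 kN, A_y = 12.40 kN

ΣM about A: T·sin57°·7.5 − 30·4.4 = 0 → T = 132/(7.5·0.838671) = 20.9856 ≈ 20.99 kN.
ΣF_x = 0: A_x − T·cos57° = 0 → A_x = 20.9856 × 0.544639 = 11.43 kN.
ΣF_y = 0: A_y + T·sin57° − 30 = 0 → A_y = 30 − 20.9856 × 0.838671 = 12.40 kN.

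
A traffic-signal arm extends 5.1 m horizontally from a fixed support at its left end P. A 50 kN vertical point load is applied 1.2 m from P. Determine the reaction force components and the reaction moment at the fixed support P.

ΣF_x = 0: P_x = 0.
ΣF_y = 0: P_y − 50 = 0 → P_y = 50.00 kN.
ΣM about P: M_P − 50·1.2 = 0 → M_P = 60.00 kN·m.

P_x = 0, P_y = 50.00 kN, M_P = 60.00 kN·m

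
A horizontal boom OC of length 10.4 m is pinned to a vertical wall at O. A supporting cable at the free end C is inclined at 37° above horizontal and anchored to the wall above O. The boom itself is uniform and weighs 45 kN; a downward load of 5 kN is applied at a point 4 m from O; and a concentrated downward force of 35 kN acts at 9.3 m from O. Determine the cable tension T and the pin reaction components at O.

T = 92.59 kN, O_x = 73.94 kN, O_y = 29.28 kN

ΣM about O: T·sin37°·10.4 − 45·5.2 − 5·4 − 35·9.3 = 0 → T = 579.5/(10.4·0.601815) = 92.5885 ≈ 92.59 kN.
ΣF_x = 0: O_x − T·cos37° = 0 → O_x = 92.5885 × 0.798636 = 73.94 kN.
ΣF_y = 0: O_y + T·sin37° − 45 − 5 − 35 = 0 → O_y = 85 − 92.5885 × 0.601815 = 29.28 kN.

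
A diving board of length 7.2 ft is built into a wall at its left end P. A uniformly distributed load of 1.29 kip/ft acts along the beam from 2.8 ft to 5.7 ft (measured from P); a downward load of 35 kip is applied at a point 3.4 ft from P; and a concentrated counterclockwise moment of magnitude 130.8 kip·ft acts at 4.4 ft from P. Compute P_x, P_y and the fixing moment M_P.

Resultant of the distributed load: 1.29 × 2.9 = 3.741 kip at 4.25 ft from P.
ΣF_x = 0: P_x = 0.
ΣF_y = 0: P_y − 1.29·2.9 − 35 = 0 → P_y = 38.74 kip.
ΣM about P: M_P − (1.29·2.9)·4.25 − 35·3.4 + 130.8 = 0 → M_P = 4.099 kip·ft.

P_x = 0, P_y = 38.74 kip, M_P = 4.099 kip·ft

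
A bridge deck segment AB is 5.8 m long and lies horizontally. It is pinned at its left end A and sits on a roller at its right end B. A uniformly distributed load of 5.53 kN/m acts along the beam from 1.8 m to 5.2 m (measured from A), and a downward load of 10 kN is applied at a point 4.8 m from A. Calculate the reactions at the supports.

A_x = 0, A_y = 9.180 kN, B_y = 19.62 kN

Resultant of the distributed load: 5.53 × 3.4 = 18.802 kN at 3.5 m from A.
ΣM about A: B_y·5.8 − (5.53·3.4)·3.5 − 10·4.8 = 0 → B_y = 113.807/5.8 = 19.6219 ≈ 19.62 kN.
ΣF_y = 0: A_y + 19.6219 − 5.53·3.4 − 10 = 0 → A_y = 9.180 kN.
ΣF_x = 0: no horizontal applied forces, so A_x = 0.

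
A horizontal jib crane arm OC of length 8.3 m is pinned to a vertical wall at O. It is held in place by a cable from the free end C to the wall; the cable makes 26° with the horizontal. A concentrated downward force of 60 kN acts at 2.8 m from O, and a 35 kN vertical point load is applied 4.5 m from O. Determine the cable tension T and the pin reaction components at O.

ΣM about O: T·sin26°·8.3 − 60·2.8 − 35·4.5 = 0 → T = 325.5/(8.3·0.438371) = 89.4605 ≈ 89.46 kN.
ΣF_x = 0: O_x − T·cos26° = 0 → O_x = 89.4605 × 0.898794 = 80.41 kN.
ΣF_y = 0: O_y + T·sin26° − 60 − 35 = 0 → O_y = 95 − 89.4605 × 0.438371 = 55.78 kN.

T = 89.46 kN, O_x = 80.41 kN, O_y = 55.78 kN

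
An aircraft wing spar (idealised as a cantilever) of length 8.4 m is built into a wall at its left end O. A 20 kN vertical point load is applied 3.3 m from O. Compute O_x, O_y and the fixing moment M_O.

ΣF_x = 0: O_x = 0.
ΣF_y = 0: O_y − 20 = 0 → O_y = 20.00 kN.
ΣM about O: M_O − 20·3.3 = 0 → M_O = 66.00 kN·m.

O_x = 0, O_y = 20.00 kN, M_O = 66.00 kN·m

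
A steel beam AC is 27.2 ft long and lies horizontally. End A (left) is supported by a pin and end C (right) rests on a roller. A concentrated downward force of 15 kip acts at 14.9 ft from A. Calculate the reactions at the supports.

A_x = 0, A_y = 6.783 kip, C_y = 8.217 kip

Moments about A: C_y·27.2 − 15·14.9 = 0 → C_y = 223.5/27.2 = 8.21691 ≈ 8.217 kip.
ΣF_y = 0: A_y + 8.21691 − 15 = 0 → A_y = 6.783 kip.
ΣF_x = 0: no horizontal applied forces, so A_x = 0.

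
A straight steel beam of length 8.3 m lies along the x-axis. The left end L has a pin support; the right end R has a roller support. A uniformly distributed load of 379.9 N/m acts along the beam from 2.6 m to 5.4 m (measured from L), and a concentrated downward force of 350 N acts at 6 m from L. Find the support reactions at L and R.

L_x = 0, L_y = 648.1 N, R_y = 765.6 N

Resultant of the distributed load: 379.9 × 2.8 = 1063.72 N at 4 m from L.
Moments about L: R_y·8.3 − (379.9·2.8)·4 − 350·6 = 0 → R_y = 6354.88/8.3 = 765.648 ≈ 765.6 N.
ΣF_y = 0: L_y + 765.648 − 379.9·2.8 − 350 = 0 → L_y = 648.1 N.
ΣF_x = 0: no horizontal applied forces, so L_x = 0.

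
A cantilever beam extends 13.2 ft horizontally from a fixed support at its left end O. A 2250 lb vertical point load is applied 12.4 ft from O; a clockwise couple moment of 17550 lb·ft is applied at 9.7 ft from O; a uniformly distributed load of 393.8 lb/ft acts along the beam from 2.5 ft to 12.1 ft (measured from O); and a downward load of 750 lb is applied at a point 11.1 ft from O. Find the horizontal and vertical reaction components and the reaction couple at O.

Resultant of the distributed load: 393.8 × 9.6 = 3780.48 lb at 7.3 ft from O.
ΣF_x = 0: O_x = 0.
ΣF_y = 0: O_y − 2250 − 393.8·9.6 − 750 = 0 → O_y = 6780 lb.
ΣM about O: M_O − 2250·12.4 − 17550 − (393.8·9.6)·7.3 − 750·11.1 = 0 → M_O = 81370 lb·ft.

O_x = 0, O_y = 6780 lb, M_O = 81370 lb·ft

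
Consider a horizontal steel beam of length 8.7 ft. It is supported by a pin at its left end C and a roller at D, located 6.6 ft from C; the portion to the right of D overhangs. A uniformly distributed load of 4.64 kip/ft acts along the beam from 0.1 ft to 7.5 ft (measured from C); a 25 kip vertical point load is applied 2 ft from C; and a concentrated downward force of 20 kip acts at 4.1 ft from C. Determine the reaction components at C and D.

C_x = 0, C_y = 39.57 kip, D_y = 39.77 kip

Resultant of the distributed load: 4.64 × 7.4 = 34.336 kip at 3.8 ft from C.
Moments about C: D_y·6.6 − (4.64·7.4)·3.8 − 25·2 − 20·4.1 = 0 → D_y = 262.4768/6.6 = 39.7692 ≈ 39.77 kip.
ΣF_y = 0: C_y + 39.7692 − 4.64·7.4 − 25 − 20 = 0 → C_y = 39.57 kip.
ΣF_x = 0: no horizontal applied forces, so C_x = 0.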